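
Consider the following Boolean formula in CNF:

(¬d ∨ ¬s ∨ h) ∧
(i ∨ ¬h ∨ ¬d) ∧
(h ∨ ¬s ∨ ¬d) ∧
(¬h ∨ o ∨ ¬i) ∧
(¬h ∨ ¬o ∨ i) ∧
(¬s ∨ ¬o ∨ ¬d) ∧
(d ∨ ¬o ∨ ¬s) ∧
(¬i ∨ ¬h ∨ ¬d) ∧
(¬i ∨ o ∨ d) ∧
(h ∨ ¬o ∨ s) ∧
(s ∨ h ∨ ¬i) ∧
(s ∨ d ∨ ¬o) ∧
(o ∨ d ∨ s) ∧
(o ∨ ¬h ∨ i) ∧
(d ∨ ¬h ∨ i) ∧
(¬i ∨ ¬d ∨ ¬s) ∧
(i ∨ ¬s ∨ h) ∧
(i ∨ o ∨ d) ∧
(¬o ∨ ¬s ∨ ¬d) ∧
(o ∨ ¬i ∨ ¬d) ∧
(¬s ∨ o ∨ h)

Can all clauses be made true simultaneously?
Yes

Yes, the formula is satisfiable.

One satisfying assignment is: i=False, h=False, o=False, s=False, d=True

Verification: With this assignment, all 21 clauses evaluate to true.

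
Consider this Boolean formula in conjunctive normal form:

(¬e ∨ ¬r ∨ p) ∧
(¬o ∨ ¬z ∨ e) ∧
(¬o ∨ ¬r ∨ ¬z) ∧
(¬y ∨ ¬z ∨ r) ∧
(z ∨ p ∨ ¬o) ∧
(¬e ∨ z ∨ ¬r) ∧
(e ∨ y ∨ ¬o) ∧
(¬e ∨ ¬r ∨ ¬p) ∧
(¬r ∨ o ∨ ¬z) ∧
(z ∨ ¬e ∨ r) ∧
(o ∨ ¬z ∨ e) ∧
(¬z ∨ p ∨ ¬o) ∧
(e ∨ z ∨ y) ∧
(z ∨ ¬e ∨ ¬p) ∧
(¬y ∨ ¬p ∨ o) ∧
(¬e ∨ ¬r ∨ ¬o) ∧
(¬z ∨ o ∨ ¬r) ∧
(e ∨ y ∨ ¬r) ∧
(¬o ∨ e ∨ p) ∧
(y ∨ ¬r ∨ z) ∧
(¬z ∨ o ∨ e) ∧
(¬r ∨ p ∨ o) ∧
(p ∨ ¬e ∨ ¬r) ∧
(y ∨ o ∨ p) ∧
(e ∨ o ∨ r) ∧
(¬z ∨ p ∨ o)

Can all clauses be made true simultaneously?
Yes

Yes, the formula is satisfiable.

One satisfying assignment is: e=False, p=True, o=True, z=False, y=True, r=False

Verification: With this assignment, all 26 clauses evaluate to true.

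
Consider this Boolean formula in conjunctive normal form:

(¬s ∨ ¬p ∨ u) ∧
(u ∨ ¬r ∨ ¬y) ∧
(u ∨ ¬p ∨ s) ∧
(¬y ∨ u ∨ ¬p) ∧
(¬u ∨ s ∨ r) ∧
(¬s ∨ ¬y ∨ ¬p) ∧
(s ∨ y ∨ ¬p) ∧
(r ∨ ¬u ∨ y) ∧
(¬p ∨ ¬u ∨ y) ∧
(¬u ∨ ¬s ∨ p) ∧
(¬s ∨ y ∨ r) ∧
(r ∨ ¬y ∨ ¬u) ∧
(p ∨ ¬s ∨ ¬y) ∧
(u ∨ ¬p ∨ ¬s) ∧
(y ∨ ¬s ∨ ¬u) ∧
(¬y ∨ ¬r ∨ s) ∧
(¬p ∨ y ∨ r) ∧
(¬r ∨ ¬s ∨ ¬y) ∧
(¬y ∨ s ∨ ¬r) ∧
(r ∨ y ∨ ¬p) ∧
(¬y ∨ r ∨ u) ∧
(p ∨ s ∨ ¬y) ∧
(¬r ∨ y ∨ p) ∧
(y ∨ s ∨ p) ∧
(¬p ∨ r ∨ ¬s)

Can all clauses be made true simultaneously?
No

No, the formula is not satisfiable.

No assignment of truth values to the variables can make all 25 clauses true simultaneously.

The formula is UNSAT (unsatisfiable).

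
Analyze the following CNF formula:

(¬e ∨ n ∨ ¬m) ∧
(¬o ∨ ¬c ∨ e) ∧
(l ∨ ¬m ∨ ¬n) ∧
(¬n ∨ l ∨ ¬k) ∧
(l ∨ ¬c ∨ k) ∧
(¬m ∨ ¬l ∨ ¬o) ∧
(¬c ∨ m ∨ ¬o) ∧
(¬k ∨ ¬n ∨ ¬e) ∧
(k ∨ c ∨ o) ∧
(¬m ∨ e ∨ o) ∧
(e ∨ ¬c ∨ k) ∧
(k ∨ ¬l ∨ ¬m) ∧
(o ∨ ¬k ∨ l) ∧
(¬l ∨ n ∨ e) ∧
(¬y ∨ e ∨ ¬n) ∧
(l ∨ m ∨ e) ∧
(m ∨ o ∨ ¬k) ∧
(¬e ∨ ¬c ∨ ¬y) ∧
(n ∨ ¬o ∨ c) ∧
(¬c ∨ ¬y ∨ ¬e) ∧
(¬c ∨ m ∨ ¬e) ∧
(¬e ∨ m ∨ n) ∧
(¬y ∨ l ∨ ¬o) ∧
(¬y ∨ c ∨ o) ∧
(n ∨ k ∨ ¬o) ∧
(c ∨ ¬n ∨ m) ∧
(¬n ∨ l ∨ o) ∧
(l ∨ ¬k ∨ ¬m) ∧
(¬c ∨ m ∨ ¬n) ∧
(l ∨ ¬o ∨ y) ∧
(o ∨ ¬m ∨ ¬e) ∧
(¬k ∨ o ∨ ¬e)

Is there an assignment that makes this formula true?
No

No, the formula is not satisfiable.

No assignment of truth values to the variables can make all 32 clauses true simultaneously.

The formula is UNSAT (unsatisfiable).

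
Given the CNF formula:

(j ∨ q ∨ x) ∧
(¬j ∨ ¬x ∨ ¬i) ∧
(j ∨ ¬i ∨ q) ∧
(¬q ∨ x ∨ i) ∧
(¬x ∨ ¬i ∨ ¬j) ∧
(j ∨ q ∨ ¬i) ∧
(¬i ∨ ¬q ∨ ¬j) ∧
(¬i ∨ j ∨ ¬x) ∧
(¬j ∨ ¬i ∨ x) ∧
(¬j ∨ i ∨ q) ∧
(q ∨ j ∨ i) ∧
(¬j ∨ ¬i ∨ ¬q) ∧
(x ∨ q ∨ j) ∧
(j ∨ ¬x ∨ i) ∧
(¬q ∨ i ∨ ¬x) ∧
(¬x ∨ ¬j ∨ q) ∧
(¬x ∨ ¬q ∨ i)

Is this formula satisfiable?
Yes

Yes, the formula is satisfiable.

One satisfying assignment is: x=False, j=False, i=True, q=True

Verification: With this assignment, all 17 clauses evaluate to true.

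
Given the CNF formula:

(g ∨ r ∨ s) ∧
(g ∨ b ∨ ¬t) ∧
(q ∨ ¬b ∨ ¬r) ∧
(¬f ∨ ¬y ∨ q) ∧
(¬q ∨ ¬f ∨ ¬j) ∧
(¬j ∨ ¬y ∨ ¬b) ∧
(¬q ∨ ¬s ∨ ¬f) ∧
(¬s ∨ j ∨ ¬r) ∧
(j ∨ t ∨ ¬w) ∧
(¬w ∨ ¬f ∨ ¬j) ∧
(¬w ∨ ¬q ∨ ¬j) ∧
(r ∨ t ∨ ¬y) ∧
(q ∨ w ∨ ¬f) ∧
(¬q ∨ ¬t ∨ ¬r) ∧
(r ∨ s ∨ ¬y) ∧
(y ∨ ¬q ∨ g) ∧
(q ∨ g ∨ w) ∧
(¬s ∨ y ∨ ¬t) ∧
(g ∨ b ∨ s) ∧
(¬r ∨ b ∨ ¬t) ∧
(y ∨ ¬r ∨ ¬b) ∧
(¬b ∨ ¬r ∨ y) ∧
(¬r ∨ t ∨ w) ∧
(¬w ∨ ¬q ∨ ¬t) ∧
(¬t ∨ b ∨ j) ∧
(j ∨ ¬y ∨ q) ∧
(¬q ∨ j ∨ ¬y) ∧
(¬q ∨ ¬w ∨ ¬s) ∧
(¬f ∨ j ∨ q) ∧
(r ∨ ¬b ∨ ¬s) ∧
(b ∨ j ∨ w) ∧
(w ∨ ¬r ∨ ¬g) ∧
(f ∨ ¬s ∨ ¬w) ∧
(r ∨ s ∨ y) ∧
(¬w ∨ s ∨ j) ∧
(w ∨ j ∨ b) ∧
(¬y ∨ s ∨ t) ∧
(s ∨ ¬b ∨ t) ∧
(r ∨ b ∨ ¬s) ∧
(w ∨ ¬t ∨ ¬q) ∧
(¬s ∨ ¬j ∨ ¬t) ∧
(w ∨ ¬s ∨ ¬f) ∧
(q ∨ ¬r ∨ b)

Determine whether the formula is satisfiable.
No

No, the formula is not satisfiable.

No assignment of truth values to the variables can make all 43 clauses true simultaneously.

The formula is UNSAT (unsatisfiable).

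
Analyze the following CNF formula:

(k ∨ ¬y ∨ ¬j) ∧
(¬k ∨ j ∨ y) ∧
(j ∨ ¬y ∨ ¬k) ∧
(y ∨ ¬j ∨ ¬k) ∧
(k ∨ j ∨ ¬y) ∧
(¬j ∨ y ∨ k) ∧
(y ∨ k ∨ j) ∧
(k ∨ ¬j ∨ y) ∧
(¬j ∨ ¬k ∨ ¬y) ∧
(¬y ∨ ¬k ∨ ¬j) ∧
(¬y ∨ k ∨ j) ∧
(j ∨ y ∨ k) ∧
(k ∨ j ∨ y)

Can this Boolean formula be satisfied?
No

No, the formula is not satisfiable.

No assignment of truth values to the variables can make all 13 clauses true simultaneously.

The formula is UNSAT (unsatisfiable).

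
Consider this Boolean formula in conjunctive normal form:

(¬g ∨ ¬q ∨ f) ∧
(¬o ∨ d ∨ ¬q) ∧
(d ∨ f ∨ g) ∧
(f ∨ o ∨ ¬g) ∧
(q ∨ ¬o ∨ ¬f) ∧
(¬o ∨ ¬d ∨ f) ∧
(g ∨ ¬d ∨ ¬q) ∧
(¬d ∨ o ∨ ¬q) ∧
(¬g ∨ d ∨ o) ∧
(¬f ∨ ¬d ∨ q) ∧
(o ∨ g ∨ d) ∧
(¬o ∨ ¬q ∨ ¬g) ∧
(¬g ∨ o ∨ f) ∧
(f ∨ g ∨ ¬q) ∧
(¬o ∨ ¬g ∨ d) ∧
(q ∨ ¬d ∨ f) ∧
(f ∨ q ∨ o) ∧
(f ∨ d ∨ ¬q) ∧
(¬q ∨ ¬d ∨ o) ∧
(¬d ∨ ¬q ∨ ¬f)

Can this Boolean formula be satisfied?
No

No, the formula is not satisfiable.

No assignment of truth values to the variables can make all 20 clauses true simultaneously.

The formula is UNSAT (unsatisfiable).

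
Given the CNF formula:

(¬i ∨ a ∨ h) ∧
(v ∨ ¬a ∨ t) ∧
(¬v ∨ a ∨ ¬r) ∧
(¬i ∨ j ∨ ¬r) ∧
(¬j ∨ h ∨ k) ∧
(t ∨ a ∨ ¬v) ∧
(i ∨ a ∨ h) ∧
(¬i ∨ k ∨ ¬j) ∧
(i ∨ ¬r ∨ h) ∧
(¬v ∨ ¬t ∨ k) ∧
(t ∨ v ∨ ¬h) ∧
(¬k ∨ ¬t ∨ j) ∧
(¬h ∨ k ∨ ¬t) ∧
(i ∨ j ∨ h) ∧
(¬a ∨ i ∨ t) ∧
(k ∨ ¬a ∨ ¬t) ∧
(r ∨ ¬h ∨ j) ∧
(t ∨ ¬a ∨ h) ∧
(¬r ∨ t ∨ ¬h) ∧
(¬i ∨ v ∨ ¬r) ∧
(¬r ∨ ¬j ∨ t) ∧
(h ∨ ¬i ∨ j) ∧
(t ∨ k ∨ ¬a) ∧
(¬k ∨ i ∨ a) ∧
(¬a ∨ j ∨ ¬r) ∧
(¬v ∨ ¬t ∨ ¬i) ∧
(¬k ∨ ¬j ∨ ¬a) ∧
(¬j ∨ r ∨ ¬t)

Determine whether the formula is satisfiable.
No

No, the formula is not satisfiable.

No assignment of truth values to the variables can make all 28 clauses true simultaneously.

The formula is UNSAT (unsatisfiable).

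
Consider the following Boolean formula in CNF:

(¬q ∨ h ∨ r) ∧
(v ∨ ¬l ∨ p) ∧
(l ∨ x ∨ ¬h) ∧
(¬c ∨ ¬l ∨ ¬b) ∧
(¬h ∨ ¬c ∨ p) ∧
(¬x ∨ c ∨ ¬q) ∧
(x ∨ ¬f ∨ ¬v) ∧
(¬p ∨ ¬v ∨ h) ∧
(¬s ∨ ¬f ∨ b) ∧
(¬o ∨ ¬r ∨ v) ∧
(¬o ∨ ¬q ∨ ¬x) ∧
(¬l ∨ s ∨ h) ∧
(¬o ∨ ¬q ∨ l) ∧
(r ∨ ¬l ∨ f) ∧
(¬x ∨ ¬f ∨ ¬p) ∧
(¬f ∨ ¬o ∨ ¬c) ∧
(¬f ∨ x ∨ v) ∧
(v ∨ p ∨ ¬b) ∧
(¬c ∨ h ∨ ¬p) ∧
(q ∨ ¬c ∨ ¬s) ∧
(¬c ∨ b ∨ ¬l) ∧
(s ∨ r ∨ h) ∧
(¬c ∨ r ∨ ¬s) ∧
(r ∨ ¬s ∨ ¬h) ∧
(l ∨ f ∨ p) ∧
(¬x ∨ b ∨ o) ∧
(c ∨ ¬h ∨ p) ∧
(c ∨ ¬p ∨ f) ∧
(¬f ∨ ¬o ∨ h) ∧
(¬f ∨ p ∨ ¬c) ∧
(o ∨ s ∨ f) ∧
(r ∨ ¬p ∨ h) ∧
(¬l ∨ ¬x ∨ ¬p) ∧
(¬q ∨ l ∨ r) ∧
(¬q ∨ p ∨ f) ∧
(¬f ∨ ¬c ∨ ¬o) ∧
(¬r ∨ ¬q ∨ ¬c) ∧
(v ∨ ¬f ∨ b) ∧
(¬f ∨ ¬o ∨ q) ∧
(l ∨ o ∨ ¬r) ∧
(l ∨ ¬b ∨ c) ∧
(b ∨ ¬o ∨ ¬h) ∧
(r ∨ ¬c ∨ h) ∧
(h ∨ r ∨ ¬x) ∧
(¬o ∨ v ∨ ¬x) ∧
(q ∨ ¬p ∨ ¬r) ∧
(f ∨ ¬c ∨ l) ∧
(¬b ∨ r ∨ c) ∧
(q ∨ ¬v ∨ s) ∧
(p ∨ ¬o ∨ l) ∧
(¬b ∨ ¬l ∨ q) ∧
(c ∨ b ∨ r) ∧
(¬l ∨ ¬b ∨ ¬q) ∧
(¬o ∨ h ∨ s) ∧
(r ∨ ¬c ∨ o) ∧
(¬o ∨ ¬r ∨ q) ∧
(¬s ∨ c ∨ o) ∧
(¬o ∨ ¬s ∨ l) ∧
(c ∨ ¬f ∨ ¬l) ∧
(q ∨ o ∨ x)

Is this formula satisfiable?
No

No, the formula is not satisfiable.

No assignment of truth values to the variables can make all 60 clauses true simultaneously.

The formula is UNSAT (unsatisfiable).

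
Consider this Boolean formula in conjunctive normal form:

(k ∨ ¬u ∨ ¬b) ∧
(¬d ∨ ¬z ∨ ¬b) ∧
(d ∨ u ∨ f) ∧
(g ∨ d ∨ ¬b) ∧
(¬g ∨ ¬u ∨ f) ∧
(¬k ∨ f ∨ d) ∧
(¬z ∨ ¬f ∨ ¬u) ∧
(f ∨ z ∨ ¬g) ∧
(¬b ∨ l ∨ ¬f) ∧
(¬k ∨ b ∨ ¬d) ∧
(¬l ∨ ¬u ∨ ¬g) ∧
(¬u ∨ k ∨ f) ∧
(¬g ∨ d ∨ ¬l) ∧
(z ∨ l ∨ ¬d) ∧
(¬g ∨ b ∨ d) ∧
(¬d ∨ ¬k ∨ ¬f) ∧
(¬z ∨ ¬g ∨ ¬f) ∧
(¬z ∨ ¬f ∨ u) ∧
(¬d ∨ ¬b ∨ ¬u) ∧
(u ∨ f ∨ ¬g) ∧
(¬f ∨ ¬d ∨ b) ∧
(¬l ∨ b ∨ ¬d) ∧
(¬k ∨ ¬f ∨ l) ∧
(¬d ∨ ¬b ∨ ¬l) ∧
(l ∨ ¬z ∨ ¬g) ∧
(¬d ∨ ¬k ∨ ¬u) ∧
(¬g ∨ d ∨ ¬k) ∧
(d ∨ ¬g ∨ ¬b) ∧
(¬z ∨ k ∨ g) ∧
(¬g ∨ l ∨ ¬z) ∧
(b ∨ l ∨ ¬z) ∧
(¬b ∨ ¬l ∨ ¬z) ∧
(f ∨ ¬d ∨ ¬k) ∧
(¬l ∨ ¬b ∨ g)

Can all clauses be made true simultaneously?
Yes

Yes, the formula is satisfiable.

One satisfying assignment is: f=True, k=False, z=False, g=False, d=False, b=False, l=False, u=False

Verification: With this assignment, all 34 clauses evaluate to true.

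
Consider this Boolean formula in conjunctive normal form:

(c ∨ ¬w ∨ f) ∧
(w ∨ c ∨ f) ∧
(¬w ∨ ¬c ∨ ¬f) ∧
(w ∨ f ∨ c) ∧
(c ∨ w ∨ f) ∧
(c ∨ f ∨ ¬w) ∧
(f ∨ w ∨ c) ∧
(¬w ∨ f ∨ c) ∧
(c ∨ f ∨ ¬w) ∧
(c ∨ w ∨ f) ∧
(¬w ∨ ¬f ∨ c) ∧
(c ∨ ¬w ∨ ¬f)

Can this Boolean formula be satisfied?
Yes

Yes, the formula is satisfiable.

One satisfying assignment is: c=True, f=False, w=False

Verification: With this assignment, all 12 clauses evaluate to true.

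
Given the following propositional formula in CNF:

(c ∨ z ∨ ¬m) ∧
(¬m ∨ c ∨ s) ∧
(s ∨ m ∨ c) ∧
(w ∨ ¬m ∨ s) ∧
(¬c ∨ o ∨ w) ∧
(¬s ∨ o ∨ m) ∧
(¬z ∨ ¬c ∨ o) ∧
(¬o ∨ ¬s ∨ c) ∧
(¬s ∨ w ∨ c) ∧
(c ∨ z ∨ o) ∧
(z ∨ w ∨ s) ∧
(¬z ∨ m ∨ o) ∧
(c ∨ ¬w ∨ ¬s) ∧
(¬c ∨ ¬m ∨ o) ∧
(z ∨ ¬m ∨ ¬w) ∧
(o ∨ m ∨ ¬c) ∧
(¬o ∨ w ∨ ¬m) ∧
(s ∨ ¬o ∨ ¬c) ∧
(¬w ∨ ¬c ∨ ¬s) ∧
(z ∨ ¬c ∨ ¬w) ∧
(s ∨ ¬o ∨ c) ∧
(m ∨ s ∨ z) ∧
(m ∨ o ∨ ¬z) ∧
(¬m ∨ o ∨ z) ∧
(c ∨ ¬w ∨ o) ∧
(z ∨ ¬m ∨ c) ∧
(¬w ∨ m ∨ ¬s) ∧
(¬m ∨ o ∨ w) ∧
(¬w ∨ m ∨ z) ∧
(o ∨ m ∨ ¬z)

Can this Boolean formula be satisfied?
Yes

Yes, the formula is satisfiable.

One satisfying assignment is: z=False, m=False, c=True, w=False, o=True, s=True

Verification: With this assignment, all 30 clauses evaluate to true.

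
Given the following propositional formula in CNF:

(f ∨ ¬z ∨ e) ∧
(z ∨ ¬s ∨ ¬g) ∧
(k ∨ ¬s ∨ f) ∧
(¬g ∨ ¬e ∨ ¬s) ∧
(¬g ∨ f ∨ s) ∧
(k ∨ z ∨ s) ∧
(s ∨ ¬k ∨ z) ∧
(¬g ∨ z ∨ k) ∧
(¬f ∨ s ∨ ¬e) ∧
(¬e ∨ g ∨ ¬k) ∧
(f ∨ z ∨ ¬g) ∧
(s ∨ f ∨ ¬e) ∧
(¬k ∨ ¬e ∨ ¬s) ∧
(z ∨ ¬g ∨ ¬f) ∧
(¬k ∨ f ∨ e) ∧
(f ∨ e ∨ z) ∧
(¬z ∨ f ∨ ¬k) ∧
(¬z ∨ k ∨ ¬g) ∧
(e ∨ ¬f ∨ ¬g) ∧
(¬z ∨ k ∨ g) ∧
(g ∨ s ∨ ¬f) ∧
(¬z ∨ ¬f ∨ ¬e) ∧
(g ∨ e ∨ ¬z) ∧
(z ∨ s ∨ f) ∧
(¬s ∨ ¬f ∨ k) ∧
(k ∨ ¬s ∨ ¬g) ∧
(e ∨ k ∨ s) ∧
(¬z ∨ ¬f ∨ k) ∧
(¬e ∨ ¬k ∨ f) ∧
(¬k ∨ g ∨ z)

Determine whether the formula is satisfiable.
No

No, the formula is not satisfiable.

No assignment of truth values to the variables can make all 30 clauses true simultaneously.

The formula is UNSAT (unsatisfiable).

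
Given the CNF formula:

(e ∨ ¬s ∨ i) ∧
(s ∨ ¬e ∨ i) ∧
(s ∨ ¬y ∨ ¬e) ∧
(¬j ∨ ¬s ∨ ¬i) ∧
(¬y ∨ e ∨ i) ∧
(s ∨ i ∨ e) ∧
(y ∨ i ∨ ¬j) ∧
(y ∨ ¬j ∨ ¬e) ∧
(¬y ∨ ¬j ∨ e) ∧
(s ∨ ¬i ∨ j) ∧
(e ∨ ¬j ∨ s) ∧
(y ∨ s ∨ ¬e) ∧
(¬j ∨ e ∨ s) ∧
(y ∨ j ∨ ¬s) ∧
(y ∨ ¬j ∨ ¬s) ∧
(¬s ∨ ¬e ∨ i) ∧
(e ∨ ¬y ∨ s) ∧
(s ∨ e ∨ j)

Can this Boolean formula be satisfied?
Yes

Yes, the formula is satisfiable.

One satisfying assignment is: j=False, i=True, y=True, e=False, s=True

Verification: With this assignment, all 18 clauses evaluate to true.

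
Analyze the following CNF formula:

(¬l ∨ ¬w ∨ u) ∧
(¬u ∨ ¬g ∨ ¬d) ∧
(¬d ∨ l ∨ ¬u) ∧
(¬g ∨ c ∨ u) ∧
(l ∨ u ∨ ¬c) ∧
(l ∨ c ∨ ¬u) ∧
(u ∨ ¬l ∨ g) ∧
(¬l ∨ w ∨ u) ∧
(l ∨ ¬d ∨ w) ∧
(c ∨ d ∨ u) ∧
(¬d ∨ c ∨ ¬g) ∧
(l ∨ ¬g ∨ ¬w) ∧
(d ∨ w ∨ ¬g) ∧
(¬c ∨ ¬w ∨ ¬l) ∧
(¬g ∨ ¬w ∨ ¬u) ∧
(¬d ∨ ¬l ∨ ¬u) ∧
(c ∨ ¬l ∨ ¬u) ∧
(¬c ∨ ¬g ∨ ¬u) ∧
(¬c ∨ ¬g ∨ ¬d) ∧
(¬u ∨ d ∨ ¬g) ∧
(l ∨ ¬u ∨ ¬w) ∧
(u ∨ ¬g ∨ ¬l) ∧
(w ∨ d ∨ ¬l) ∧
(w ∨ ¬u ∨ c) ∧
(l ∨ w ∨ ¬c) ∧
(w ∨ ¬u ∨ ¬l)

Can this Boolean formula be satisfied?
Yes

Yes, the formula is satisfiable.

One satisfying assignment is: d=True, w=True, c=False, g=False, l=False, u=False

Verification: With this assignment, all 26 clauses evaluate to true.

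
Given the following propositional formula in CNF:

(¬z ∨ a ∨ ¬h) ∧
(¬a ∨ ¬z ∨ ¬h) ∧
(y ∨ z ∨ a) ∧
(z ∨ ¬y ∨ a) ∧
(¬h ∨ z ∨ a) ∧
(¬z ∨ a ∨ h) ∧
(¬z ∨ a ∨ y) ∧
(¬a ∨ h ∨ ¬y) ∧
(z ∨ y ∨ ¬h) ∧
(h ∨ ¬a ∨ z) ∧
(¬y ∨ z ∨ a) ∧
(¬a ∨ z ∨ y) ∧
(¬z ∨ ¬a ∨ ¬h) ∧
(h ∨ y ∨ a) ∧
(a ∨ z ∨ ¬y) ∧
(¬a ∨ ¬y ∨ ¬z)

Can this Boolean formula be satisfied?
Yes

Yes, the formula is satisfiable.

One satisfying assignment is: y=False, h=False, a=True, z=True

Verification: With this assignment, all 16 clauses evaluate to true.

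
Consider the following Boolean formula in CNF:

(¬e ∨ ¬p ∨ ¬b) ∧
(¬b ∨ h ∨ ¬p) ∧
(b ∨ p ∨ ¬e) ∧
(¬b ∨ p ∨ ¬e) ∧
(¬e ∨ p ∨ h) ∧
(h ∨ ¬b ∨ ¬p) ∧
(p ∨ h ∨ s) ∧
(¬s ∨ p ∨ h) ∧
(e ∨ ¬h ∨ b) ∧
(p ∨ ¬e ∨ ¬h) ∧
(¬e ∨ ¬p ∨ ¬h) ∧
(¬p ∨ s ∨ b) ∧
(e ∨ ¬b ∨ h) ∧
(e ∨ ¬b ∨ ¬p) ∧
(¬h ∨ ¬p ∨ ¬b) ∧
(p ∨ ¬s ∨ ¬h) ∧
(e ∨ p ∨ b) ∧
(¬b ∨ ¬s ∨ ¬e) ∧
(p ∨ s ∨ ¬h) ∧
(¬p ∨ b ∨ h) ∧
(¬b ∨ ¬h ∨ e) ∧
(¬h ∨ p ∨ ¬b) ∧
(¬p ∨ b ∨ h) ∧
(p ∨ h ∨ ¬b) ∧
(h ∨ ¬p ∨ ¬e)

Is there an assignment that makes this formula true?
No

No, the formula is not satisfiable.

No assignment of truth values to the variables can make all 25 clauses true simultaneously.

The formula is UNSAT (unsatisfiable).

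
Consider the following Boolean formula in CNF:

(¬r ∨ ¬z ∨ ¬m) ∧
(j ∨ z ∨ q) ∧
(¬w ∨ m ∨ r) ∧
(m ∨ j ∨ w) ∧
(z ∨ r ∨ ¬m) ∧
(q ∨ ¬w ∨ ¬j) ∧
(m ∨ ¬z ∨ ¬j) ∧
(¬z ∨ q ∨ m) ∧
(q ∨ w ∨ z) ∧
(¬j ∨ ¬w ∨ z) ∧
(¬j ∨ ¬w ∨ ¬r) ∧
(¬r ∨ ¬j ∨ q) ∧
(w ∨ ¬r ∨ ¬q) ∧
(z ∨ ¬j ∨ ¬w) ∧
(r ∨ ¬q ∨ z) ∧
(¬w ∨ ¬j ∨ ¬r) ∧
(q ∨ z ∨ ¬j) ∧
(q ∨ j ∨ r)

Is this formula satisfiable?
Yes

Yes, the formula is satisfiable.

One satisfying assignment is: z=True, w=False, q=False, j=True, m=True, r=False

Verification: With this assignment, all 18 clauses evaluate to true.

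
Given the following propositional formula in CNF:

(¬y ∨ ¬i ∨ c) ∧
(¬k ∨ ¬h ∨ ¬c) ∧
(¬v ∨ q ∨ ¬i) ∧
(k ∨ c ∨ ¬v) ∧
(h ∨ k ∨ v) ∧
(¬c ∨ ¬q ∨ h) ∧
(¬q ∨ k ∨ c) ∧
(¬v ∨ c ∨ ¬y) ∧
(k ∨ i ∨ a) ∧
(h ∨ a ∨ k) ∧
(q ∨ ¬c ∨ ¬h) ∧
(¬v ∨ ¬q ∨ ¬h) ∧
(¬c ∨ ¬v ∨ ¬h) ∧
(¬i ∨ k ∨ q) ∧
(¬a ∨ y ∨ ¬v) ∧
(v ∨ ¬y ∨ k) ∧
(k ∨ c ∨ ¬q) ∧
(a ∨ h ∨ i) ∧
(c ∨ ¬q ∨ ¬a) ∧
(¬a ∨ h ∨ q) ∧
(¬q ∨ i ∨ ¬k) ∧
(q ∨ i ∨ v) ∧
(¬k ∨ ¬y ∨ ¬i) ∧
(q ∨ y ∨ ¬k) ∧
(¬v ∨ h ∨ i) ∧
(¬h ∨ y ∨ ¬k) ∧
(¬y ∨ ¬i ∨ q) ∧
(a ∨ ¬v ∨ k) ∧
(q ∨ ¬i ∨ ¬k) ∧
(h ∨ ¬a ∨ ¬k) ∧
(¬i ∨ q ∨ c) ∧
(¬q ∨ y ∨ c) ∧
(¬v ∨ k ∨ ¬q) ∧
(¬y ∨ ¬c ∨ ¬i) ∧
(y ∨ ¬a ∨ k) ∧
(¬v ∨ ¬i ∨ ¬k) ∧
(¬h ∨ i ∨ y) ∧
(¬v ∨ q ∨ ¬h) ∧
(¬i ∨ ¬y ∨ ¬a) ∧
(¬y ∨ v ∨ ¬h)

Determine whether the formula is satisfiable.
Yes

Yes, the formula is satisfiable.

One satisfying assignment is: c=True, y=False, i=True, k=False, h=True, q=True, v=False, a=False

Verification: With this assignment, all 40 clauses evaluate to true.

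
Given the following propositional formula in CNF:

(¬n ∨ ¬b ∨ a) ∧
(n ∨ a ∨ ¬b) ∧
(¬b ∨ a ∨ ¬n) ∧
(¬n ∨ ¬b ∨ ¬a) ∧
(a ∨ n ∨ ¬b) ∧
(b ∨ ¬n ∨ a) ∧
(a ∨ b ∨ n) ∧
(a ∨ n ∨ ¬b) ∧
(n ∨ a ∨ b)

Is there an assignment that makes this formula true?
Yes

Yes, the formula is satisfiable.

One satisfying assignment is: a=True, n=False, b=False

Verification: With this assignment, all 9 clauses evaluate to true.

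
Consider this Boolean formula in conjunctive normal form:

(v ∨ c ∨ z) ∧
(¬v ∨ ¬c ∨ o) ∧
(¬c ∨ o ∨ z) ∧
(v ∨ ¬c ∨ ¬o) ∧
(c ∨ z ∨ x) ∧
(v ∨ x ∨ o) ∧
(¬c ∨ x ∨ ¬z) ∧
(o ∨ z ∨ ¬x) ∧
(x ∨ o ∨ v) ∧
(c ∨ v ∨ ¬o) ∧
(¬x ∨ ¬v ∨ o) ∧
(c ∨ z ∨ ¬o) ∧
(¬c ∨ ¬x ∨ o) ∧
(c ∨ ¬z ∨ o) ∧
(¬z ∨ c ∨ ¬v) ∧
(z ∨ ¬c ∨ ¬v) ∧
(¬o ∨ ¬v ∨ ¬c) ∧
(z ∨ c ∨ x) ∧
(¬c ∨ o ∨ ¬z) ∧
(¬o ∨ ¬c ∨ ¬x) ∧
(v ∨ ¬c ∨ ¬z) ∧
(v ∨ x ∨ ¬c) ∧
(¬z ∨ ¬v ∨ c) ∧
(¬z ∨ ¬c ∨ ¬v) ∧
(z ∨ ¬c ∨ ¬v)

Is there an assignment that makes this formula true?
No

No, the formula is not satisfiable.

No assignment of truth values to the variables can make all 25 clauses true simultaneously.

The formula is UNSAT (unsatisfiable).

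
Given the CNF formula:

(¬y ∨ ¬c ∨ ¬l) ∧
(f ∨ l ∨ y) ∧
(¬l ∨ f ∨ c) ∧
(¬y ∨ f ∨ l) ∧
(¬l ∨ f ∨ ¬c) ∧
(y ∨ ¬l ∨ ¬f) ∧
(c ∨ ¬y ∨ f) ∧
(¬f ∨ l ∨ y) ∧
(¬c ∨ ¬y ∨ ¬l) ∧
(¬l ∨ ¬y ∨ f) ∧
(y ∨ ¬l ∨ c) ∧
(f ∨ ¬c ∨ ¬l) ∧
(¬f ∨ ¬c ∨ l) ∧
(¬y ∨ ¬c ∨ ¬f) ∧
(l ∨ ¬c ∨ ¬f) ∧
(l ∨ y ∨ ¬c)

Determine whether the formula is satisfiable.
Yes

Yes, the formula is satisfiable.

One satisfying assignment is: f=True, y=True, l=False, c=False

Verification: With this assignment, all 16 clauses evaluate to true.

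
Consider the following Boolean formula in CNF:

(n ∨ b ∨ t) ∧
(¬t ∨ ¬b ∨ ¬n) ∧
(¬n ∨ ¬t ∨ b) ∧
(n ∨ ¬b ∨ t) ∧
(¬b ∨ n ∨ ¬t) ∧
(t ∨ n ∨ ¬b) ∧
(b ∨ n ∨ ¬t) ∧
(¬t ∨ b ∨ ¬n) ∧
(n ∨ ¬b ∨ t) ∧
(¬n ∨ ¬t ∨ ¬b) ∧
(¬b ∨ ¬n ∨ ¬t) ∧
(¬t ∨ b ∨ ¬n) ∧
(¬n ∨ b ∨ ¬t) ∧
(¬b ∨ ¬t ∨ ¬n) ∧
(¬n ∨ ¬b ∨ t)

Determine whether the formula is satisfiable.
Yes

Yes, the formula is satisfiable.

One satisfying assignment is: b=False, t=False, n=True

Verification: With this assignment, all 15 clauses evaluate to true.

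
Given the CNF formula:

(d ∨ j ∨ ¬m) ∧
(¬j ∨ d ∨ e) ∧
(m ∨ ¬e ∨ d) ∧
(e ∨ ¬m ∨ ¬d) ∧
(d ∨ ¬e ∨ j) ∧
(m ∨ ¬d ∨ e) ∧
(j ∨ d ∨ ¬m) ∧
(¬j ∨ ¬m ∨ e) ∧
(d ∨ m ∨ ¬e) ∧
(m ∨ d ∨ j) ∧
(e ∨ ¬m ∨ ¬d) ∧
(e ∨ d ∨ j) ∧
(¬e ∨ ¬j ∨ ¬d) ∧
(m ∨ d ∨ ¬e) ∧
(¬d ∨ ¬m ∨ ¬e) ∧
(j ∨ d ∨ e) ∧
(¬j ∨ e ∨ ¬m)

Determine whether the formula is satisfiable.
Yes

Yes, the formula is satisfiable.

One satisfying assignment is: m=False, j=False, e=True, d=True

Verification: With this assignment, all 17 clauses evaluate to true.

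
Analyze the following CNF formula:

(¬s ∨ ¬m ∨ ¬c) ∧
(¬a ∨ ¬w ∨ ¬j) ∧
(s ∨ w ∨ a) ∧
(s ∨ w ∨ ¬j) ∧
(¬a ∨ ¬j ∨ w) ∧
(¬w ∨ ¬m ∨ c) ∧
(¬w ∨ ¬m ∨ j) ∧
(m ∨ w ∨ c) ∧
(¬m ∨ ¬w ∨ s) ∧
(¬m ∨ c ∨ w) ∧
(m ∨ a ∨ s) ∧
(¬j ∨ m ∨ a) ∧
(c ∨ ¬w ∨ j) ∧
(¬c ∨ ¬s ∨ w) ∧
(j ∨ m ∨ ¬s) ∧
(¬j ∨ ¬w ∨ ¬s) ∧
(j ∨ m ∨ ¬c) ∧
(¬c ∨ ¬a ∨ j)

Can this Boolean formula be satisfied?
No

No, the formula is not satisfiable.

No assignment of truth values to the variables can make all 18 clauses true simultaneously.

The formula is UNSAT (unsatisfiable).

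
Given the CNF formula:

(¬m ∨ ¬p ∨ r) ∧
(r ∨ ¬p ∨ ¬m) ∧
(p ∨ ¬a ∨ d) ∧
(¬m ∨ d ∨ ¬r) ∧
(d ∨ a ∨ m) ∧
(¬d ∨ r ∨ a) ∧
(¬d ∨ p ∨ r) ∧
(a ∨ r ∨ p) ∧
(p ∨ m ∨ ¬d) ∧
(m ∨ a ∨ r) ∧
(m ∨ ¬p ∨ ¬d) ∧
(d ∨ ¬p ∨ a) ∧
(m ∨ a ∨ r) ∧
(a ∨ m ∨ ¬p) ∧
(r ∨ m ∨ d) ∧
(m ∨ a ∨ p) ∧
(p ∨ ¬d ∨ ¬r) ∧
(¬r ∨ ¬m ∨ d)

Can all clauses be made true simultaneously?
Yes

Yes, the formula is satisfiable.

One satisfying assignment is: d=False, a=True, r=True, m=False, p=True

Verification: With this assignment, all 18 clauses evaluate to true.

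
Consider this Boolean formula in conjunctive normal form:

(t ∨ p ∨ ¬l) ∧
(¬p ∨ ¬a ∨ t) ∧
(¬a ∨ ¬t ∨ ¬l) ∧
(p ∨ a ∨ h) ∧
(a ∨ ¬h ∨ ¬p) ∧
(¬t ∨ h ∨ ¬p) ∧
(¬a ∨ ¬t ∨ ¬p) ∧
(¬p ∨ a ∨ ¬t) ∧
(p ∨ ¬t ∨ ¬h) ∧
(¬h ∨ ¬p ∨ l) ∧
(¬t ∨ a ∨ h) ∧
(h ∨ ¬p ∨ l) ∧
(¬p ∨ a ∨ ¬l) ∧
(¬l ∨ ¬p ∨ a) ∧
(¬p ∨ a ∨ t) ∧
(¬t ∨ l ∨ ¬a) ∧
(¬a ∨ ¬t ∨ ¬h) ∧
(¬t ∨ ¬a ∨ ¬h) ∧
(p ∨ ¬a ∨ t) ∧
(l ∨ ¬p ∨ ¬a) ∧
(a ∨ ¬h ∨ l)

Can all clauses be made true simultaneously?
No

No, the formula is not satisfiable.

No assignment of truth values to the variables can make all 21 clauses true simultaneously.

The formula is UNSAT (unsatisfiable).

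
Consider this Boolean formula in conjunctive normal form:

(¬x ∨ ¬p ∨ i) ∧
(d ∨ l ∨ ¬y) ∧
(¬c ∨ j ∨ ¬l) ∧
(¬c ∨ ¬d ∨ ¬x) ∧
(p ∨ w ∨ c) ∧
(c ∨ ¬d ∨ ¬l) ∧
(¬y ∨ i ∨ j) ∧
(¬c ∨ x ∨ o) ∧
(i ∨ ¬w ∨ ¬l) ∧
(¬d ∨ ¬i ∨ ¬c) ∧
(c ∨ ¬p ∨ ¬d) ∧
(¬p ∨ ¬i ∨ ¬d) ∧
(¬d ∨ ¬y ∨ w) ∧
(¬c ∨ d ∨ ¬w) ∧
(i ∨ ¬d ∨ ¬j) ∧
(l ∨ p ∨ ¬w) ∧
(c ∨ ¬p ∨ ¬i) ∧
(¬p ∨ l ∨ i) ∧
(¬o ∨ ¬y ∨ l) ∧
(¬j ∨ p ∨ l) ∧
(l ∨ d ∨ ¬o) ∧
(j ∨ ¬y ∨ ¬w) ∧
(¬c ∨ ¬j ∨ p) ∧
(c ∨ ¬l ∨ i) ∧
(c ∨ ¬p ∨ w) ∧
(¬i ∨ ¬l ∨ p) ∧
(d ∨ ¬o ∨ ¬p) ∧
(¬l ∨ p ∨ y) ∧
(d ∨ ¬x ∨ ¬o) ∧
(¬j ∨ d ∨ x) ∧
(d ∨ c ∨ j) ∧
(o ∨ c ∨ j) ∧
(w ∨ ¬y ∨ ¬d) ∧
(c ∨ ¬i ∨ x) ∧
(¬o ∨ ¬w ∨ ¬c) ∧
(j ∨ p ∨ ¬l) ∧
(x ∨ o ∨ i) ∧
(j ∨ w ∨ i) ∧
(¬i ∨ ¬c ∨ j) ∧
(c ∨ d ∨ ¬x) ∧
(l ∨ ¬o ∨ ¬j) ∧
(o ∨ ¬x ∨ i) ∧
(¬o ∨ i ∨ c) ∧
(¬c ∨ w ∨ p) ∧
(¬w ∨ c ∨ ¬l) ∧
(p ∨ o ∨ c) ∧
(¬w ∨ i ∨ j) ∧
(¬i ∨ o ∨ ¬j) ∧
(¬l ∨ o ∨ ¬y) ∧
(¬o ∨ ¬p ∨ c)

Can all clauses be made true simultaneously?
No

No, the formula is not satisfiable.

No assignment of truth values to the variables can make all 50 clauses true simultaneously.

The formula is UNSAT (unsatisfiable).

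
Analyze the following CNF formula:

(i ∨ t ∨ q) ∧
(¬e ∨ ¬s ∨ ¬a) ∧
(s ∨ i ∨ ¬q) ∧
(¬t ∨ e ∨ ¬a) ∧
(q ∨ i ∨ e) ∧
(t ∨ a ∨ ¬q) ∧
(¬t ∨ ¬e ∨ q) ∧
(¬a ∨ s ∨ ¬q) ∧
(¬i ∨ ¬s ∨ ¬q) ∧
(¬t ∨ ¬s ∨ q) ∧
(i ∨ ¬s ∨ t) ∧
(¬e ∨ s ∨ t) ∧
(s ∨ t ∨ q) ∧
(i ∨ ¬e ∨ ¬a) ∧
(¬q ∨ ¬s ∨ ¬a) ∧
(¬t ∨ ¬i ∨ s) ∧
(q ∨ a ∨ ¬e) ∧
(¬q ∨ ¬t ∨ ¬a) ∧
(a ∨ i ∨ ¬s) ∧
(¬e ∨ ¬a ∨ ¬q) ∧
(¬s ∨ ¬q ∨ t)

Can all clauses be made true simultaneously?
Yes

Yes, the formula is satisfiable.

One satisfying assignment is: s=True, q=False, a=False, e=False, i=True, t=False

Verification: With this assignment, all 21 clauses evaluate to true.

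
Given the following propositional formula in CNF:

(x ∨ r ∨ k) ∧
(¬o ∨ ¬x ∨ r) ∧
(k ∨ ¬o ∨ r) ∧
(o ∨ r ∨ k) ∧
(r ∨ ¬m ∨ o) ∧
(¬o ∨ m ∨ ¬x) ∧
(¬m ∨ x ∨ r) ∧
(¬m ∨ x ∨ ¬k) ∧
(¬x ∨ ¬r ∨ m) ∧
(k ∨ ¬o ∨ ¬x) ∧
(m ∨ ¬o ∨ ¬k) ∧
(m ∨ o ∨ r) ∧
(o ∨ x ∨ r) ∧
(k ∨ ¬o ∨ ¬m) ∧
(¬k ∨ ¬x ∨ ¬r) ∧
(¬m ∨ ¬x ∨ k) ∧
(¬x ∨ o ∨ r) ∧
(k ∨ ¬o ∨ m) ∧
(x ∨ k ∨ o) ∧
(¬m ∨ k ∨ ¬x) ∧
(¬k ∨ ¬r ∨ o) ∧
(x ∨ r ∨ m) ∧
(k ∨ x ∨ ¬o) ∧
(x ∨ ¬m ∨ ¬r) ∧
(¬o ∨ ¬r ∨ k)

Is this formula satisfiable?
No

No, the formula is not satisfiable.

No assignment of truth values to the variables can make all 25 clauses true simultaneously.

The formula is UNSAT (unsatisfiable).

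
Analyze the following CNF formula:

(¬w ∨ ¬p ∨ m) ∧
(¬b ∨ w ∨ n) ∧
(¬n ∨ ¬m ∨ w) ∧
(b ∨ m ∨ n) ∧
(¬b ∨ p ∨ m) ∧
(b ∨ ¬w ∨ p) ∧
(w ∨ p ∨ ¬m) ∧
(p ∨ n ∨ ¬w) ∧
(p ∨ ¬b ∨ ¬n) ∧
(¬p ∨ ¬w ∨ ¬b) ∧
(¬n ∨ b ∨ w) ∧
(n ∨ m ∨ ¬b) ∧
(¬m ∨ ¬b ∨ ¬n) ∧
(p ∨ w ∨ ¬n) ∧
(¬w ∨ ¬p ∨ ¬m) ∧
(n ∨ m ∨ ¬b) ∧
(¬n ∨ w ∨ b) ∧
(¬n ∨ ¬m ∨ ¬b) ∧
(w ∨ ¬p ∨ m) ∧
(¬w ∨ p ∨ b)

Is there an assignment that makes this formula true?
Yes

Yes, the formula is satisfiable.

One satisfying assignment is: b=False, n=False, w=False, p=True, m=True

Verification: With this assignment, all 20 clauses evaluate to true.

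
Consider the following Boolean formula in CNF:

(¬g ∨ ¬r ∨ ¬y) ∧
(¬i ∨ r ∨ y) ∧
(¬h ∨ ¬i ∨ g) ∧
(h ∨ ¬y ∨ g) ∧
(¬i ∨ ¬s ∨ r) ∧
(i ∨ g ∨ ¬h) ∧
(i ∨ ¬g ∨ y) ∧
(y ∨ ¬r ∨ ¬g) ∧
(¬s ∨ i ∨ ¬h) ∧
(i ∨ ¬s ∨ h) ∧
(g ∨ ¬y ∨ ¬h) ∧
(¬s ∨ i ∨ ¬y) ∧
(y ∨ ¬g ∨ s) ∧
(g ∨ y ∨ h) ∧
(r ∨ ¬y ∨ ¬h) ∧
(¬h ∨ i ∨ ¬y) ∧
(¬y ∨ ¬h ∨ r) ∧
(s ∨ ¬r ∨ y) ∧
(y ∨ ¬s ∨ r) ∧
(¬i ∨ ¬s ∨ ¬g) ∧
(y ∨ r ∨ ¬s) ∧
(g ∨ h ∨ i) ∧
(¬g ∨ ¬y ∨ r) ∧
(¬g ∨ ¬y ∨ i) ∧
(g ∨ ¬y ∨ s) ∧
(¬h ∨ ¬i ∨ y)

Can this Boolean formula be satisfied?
No

No, the formula is not satisfiable.

No assignment of truth values to the variables can make all 26 clauses true simultaneously.

The formula is UNSAT (unsatisfiable).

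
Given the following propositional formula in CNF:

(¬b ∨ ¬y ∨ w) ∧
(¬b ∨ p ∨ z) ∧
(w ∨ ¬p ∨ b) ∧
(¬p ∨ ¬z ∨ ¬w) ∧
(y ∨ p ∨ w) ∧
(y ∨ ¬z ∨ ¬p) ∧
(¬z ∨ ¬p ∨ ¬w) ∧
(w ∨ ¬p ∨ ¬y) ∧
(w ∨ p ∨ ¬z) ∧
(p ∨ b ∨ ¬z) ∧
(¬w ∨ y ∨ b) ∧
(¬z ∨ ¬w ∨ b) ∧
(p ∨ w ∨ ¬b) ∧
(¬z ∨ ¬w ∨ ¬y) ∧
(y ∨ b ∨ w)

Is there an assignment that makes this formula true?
Yes

Yes, the formula is satisfiable.

One satisfying assignment is: z=True, b=True, p=False, w=True, y=False

Verification: With this assignment, all 15 clauses evaluate to true.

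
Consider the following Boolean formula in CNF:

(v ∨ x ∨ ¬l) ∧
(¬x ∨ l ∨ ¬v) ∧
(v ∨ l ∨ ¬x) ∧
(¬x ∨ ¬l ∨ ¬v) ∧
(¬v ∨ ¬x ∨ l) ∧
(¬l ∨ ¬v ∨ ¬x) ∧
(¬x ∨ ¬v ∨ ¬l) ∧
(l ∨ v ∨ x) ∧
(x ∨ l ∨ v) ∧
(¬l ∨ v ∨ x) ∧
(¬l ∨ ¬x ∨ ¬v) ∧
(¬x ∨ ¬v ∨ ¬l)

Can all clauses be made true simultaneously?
Yes

Yes, the formula is satisfiable.

One satisfying assignment is: l=False, x=False, v=True

Verification: With this assignment, all 12 clauses evaluate to true.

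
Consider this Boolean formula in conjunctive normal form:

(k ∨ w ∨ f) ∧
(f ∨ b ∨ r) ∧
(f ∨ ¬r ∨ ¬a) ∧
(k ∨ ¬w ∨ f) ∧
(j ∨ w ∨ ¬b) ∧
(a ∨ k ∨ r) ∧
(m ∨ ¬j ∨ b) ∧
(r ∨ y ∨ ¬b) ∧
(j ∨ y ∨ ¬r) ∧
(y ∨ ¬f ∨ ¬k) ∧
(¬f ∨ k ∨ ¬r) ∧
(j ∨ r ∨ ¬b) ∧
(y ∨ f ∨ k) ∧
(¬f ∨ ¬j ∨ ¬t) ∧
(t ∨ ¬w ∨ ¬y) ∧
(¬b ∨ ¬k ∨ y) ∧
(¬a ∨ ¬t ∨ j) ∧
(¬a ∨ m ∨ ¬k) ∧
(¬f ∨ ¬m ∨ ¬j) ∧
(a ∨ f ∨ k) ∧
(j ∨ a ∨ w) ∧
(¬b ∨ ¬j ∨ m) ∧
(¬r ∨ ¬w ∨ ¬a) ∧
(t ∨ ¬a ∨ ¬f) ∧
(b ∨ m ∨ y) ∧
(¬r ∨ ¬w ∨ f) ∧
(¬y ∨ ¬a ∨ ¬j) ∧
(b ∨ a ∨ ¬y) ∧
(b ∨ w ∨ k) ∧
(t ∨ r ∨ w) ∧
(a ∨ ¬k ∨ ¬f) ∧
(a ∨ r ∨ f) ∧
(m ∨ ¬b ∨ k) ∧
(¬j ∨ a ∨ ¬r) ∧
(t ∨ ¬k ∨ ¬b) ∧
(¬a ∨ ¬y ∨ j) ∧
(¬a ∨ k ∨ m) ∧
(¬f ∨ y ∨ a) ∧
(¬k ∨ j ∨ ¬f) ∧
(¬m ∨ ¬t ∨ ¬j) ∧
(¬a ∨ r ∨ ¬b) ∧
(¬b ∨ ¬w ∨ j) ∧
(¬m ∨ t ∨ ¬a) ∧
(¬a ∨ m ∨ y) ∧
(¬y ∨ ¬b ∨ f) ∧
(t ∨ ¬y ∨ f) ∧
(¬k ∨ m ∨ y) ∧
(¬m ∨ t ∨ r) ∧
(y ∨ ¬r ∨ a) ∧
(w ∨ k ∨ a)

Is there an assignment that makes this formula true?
No

No, the formula is not satisfiable.

No assignment of truth values to the variables can make all 50 clauses true simultaneously.

The formula is UNSAT (unsatisfiable).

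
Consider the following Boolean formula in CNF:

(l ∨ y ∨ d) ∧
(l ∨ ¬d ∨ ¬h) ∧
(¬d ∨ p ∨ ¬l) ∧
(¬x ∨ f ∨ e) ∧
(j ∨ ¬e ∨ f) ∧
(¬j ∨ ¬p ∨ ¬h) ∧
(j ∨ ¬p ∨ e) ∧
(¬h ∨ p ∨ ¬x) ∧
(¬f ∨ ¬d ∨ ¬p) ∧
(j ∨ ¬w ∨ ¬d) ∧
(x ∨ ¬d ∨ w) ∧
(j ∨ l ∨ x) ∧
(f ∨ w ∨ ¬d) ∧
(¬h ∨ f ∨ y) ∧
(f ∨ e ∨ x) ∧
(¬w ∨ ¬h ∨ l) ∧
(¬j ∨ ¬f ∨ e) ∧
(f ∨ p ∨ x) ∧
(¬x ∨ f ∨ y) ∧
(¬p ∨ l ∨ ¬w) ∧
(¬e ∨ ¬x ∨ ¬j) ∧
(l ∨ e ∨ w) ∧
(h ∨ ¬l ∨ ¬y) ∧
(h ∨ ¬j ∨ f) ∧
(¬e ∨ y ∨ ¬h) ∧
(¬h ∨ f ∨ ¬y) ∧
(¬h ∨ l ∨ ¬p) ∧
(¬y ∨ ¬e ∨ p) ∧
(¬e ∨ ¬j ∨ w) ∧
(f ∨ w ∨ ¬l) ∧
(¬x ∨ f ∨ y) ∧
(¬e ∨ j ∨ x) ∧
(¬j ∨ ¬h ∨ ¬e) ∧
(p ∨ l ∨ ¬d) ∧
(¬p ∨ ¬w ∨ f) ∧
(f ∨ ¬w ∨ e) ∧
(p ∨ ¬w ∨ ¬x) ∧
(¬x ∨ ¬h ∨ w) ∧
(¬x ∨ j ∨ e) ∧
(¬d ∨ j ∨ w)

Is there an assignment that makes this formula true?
Yes

Yes, the formula is satisfiable.

One satisfying assignment is: j=False, l=True, w=False, d=False, f=True, p=False, y=False, e=False, x=False, h=False

Verification: With this assignment, all 40 clauses evaluate to true.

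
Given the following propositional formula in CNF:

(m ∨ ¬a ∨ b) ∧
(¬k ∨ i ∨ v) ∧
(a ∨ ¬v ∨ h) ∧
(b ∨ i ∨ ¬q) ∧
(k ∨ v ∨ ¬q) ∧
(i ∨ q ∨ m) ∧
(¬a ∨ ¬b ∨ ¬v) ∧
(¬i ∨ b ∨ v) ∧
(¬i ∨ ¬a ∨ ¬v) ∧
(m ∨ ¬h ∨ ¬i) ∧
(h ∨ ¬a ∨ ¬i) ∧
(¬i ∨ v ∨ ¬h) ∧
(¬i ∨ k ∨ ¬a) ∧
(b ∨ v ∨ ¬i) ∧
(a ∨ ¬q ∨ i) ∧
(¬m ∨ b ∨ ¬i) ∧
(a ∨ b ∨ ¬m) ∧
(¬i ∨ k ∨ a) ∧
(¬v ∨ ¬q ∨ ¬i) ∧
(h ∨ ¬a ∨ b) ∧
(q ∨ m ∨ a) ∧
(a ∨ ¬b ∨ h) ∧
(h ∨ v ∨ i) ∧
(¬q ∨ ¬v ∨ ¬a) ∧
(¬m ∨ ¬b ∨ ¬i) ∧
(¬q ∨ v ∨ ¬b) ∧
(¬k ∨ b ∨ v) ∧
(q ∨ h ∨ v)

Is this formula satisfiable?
Yes

Yes, the formula is satisfiable.

One satisfying assignment is: m=True, v=False, q=False, b=False, k=False, i=False, h=True, a=True

Verification: With this assignment, all 28 clauses evaluate to true.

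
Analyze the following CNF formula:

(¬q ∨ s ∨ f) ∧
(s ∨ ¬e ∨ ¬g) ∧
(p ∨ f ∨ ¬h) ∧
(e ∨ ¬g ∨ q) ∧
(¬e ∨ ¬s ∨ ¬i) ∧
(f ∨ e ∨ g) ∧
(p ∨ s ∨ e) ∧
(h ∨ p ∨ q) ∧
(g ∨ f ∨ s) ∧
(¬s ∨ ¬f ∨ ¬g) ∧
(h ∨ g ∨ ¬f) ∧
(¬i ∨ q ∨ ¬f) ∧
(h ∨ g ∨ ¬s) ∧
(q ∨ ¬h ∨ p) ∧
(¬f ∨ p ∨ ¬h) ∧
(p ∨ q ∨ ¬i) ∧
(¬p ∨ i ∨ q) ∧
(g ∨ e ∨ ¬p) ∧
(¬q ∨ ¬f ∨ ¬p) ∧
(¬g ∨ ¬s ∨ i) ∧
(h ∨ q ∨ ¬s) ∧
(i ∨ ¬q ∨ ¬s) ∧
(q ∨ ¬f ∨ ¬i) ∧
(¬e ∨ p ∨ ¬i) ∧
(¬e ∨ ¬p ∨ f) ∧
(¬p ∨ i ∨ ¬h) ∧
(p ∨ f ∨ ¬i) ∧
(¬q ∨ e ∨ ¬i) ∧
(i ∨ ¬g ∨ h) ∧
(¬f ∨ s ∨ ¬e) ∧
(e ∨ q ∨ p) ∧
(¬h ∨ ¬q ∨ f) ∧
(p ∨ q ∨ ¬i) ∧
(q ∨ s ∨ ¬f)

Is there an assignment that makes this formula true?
No

No, the formula is not satisfiable.

No assignment of truth values to the variables can make all 34 clauses true simultaneously.

The formula is UNSAT (unsatisfiable).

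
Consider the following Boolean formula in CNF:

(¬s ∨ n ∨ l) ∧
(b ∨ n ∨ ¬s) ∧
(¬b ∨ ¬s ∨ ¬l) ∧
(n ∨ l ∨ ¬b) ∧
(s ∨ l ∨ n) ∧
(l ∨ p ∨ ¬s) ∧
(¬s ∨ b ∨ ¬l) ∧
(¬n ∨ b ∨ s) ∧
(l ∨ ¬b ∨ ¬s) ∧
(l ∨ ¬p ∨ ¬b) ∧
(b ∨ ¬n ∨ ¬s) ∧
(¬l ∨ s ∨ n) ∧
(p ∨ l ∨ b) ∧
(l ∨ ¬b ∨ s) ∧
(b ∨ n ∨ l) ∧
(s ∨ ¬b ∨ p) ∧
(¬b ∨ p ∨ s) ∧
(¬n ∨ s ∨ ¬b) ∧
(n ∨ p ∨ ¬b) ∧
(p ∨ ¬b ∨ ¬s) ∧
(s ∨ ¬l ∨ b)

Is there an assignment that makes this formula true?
No

No, the formula is not satisfiable.

No assignment of truth values to the variables can make all 21 clauses true simultaneously.

The formula is UNSAT (unsatisfiable).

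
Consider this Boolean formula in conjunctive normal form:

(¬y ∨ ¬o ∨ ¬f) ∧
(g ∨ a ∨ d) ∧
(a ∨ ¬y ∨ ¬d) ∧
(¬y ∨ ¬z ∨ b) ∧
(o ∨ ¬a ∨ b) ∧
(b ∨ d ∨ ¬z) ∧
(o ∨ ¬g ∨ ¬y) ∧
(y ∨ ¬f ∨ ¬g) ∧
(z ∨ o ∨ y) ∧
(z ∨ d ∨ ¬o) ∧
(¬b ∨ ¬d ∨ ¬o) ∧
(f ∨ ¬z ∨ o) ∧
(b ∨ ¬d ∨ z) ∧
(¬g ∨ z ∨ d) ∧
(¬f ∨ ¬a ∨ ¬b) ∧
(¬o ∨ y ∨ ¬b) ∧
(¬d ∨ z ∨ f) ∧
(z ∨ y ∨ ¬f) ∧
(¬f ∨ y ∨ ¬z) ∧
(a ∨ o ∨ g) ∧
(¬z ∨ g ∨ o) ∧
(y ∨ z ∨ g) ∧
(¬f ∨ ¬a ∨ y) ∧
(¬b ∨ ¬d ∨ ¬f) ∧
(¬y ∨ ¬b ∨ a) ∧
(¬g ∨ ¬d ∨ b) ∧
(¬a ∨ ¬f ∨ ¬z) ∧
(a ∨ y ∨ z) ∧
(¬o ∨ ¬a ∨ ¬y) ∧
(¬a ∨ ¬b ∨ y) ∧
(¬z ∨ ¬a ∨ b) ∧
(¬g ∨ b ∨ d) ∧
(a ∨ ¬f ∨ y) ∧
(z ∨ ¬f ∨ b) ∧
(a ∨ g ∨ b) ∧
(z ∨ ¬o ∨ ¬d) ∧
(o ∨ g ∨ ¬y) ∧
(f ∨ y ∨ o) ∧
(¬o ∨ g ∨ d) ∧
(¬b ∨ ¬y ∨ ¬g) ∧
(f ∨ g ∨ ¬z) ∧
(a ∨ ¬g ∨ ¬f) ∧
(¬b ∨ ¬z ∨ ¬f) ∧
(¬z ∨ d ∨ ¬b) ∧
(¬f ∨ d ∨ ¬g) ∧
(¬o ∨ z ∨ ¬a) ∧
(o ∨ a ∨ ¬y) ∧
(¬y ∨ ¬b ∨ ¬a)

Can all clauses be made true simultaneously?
No

No, the formula is not satisfiable.

No assignment of truth values to the variables can make all 48 clauses true simultaneously.

The formula is UNSAT (unsatisfiable).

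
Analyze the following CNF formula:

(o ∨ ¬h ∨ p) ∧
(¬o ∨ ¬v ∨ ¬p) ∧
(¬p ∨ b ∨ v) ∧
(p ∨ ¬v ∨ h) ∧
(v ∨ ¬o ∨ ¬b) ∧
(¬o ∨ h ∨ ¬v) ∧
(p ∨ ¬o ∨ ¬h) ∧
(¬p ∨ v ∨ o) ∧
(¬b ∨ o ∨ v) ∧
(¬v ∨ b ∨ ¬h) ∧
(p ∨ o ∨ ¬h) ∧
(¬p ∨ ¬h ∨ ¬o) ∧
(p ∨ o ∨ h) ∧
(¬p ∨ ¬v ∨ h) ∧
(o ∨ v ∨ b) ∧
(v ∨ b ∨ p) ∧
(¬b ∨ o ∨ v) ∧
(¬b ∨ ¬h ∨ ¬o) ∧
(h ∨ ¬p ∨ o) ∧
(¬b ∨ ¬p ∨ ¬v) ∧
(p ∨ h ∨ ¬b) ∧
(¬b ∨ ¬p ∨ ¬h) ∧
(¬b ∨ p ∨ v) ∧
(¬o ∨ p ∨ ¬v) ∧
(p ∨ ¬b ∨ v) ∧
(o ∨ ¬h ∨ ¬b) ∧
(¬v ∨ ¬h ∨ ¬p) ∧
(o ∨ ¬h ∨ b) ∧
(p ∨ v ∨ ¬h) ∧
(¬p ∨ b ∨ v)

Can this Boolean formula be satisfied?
No

No, the formula is not satisfiable.

No assignment of truth values to the variables can make all 30 clauses true simultaneously.

The formula is UNSAT (unsatisfiable).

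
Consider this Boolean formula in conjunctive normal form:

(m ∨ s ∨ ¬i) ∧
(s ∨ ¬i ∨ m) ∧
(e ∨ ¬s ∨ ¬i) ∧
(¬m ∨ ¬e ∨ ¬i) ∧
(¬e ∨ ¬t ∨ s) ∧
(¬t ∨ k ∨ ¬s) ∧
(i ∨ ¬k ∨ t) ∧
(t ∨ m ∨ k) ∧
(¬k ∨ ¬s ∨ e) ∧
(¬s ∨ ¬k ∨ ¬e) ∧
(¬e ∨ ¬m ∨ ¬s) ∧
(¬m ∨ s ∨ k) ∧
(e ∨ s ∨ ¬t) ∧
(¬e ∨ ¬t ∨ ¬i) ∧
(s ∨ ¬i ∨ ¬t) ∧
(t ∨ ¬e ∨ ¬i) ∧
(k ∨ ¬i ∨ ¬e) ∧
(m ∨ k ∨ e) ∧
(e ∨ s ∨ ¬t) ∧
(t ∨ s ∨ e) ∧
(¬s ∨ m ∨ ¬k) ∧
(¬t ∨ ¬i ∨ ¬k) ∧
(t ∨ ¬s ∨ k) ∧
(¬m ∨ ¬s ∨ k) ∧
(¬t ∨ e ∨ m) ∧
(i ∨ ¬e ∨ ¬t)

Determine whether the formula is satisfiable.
No

No, the formula is not satisfiable.

No assignment of truth values to the variables can make all 26 clauses true simultaneously.

The formula is UNSAT (unsatisfiable).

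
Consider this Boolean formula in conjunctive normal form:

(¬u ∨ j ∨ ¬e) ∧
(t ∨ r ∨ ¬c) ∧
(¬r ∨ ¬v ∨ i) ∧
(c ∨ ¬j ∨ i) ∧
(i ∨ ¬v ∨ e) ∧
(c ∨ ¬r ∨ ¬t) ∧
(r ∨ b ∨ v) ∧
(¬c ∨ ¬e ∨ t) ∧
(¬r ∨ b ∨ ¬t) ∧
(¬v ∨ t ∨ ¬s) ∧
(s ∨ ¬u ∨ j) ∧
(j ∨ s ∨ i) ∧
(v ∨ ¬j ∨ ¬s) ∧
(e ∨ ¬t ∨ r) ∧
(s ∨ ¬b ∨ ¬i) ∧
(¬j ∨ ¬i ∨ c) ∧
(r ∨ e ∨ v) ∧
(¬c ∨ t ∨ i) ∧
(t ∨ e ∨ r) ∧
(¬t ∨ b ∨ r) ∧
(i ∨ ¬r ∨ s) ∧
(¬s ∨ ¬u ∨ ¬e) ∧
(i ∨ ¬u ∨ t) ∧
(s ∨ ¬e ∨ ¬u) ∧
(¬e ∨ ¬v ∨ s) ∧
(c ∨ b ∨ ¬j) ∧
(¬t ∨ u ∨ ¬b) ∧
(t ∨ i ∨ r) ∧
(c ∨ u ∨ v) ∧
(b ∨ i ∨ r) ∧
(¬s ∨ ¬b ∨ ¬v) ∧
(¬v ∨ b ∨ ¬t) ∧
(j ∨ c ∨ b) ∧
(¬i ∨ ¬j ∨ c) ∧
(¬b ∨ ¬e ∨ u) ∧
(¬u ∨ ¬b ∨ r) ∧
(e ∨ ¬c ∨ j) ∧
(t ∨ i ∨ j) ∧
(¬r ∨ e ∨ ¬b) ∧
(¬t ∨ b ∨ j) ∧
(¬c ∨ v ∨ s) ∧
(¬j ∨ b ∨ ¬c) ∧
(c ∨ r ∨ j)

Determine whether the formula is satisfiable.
No

No, the formula is not satisfiable.

No assignment of truth values to the variables can make all 43 clauses true simultaneously.

The formula is UNSAT (unsatisfiable).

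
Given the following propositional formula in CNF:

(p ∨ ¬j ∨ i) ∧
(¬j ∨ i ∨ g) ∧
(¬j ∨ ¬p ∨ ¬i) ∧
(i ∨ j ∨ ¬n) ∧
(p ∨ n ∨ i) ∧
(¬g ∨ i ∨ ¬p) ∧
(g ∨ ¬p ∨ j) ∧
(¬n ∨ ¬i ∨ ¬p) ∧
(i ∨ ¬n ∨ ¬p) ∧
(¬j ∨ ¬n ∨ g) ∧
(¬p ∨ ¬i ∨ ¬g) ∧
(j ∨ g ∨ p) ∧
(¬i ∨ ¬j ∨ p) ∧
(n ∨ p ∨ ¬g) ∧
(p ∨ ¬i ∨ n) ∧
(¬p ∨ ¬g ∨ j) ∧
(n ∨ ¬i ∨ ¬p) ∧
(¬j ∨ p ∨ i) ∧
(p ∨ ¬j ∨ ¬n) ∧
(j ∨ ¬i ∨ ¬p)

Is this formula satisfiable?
Yes

Yes, the formula is satisfiable.

One satisfying assignment is: n=True, p=False, g=True, j=False, i=True

Verification: With this assignment, all 20 clauses evaluate to true.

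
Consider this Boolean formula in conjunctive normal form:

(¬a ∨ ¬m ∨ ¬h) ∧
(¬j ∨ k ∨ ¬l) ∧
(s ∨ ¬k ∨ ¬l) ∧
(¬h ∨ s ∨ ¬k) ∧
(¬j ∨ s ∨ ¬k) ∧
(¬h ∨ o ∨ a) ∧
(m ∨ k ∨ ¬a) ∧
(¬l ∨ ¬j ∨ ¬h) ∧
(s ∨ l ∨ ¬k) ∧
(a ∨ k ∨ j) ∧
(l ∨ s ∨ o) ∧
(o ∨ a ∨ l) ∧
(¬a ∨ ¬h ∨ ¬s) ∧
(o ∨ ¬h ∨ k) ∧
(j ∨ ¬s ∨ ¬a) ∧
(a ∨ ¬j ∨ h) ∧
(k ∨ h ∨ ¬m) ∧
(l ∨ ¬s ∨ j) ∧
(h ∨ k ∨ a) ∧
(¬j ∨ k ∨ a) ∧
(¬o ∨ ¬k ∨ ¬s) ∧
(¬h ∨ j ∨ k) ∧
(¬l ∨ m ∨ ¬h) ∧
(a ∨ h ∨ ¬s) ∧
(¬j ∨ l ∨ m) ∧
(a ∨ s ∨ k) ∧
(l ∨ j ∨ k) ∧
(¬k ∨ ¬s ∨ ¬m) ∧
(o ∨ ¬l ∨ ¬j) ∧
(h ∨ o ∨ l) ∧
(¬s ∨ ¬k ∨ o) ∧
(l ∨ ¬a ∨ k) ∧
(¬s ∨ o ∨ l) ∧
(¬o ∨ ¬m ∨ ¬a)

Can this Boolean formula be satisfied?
No

No, the formula is not satisfiable.

No assignment of truth values to the variables can make all 34 clauses true simultaneously.

The formula is UNSAT (unsatisfiable).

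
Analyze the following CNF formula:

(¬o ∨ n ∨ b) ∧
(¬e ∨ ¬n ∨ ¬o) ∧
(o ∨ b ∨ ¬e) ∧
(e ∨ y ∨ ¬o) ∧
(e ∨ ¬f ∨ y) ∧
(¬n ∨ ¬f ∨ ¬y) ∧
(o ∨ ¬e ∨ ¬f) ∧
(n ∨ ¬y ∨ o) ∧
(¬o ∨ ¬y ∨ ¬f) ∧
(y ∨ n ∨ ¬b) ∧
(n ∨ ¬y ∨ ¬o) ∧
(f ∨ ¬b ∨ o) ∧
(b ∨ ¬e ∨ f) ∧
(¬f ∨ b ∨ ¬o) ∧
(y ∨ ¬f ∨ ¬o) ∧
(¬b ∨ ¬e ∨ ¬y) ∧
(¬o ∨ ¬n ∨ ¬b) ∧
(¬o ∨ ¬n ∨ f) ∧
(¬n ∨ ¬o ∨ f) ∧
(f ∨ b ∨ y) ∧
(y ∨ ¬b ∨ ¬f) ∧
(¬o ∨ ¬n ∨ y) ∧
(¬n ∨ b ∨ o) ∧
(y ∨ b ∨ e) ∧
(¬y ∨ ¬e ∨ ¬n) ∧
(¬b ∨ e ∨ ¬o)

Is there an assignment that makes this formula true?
No

No, the formula is not satisfiable.

No assignment of truth values to the variables can make all 26 clauses true simultaneously.

The formula is UNSAT (unsatisfiable).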